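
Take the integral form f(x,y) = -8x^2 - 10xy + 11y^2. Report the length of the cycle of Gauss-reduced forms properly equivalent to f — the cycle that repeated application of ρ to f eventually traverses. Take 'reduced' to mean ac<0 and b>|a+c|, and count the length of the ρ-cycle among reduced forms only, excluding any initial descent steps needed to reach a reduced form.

D = 452, ⌊√D⌋ = 21
descent: ρ → (11,10,-8)  [lands on river]
river: ρ → (-8,6,13)
river: ρ → (13,20,-1)
river: ρ → (-1,20,13)
river: ρ → (13,6,-8)
river: ρ → (-8,10,11)
river: ρ → (11,12,-7)
river: ρ → (-7,16,7)
river: ρ → (7,12,-11)
river: ρ → (-11,10,8)
river: ρ → (8,6,-13)
river: ρ → (-13,20,1)
river: ρ → (1,20,-13)
river: ρ → (-13,6,8)
river: ρ → (8,10,-11)
river: ρ → (-11,12,7)
river: ρ → (7,16,-7)
river: ρ → (-7,12,11)
ρ-cycle length = 18 (tail of 1 descent step not counted)

18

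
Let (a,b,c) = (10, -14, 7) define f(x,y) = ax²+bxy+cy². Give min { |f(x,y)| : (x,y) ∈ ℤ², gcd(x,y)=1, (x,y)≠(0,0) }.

translate: b→6 (≡-14 mod 20), so (10,-14,7)→(10,6,3)
flip: (10,6,3)→(3,-6,10)
translate: b→0 (≡-6 mod 6), so (3,-6,10)→(3,0,7)
reduced (well bottom): (3,0,7) with a≤c, −a<b≤a
well minimum = a = 3

3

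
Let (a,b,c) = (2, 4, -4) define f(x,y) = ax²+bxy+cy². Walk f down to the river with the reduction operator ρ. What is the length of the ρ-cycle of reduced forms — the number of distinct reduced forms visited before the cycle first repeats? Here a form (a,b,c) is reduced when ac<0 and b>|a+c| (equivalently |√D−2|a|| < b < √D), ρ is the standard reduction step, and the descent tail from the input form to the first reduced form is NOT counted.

D = 48, ⌊√D⌋ = 6
river: ρ → (-4,4,2)
river: ρ → (2,4,-4)
ρ-cycle length = 2 (tail of 0 descent steps not counted)

2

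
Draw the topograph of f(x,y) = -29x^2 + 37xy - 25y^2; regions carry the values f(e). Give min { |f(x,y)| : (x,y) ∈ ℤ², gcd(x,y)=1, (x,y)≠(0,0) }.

translate: b→21 (≡-37 mod 58), so (29,-37,25)→(29,21,17)
flip: (29,21,17)→(17,-21,29)
translate: b→13 (≡-21 mod 34), so (17,-21,29)→(17,13,25)
reduced (well bottom): (17,13,25) with a≤c, −a<b≤a
well minimum |f| = |-17| = 17 (negative-definite)

17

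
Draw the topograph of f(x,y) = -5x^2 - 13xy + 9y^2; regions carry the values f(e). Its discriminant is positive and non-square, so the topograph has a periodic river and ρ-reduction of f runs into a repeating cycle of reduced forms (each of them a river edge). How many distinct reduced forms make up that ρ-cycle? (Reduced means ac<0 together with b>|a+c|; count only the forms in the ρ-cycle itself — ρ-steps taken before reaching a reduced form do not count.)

D = 349, ⌊√D⌋ = 18
descent: ρ → (9,13,-5)  [lands on river]
river: ρ → (-5,17,3)
river: ρ → (3,13,-15)
river: ρ → (-15,17,1)
river: ρ → (1,17,-15)
river: ρ → (-15,13,3)
river: ρ → (3,17,-5)
river: ρ → (-5,13,9)
river: ρ → (9,5,-9)
river: ρ → (-9,13,5)
river: ρ → (5,17,-3)
river: ρ → (-3,13,15)
river: ρ → (15,17,-1)
river: ρ → (-1,17,15)
river: ρ → (15,13,-3)
river: ρ → (-3,17,5)
river: ρ → (5,13,-9)
river: ρ → (-9,5,9)
ρ-cycle length = 18 (tail of 1 descent step not counted)

18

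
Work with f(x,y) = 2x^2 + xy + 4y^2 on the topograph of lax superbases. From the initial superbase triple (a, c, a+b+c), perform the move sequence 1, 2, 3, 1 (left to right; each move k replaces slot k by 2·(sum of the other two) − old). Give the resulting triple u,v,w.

start (2,4,7) = (f(1,0),f(0,1),f(1,1))
replace slot 1: 2·(4+7) − 2 = 20 → (20,4,7)
replace slot 2: 2·(20+7) − 4 = 50 → (20,50,7)
replace slot 3: 2·(20+50) − 7 = 133 → (20,50,133)
replace slot 1: 2·(50+133) − 20 = 346 → (346,50,133)

346,50,133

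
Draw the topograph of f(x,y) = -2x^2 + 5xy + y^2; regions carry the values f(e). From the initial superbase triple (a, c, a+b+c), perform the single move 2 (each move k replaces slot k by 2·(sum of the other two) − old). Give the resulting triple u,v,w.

start (-2,1,4) = (f(1,0),f(0,1),f(1,1))
replace slot 2: 2·((-2)+4) − 1 = 3 → (-2,3,4)

-2,3,4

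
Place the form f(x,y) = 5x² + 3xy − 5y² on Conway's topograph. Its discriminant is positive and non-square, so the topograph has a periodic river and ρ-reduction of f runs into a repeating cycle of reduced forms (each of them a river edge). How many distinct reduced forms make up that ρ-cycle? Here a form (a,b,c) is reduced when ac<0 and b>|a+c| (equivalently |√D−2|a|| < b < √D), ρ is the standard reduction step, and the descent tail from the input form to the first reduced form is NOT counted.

D = 109, ⌊√D⌋ = 10
river: ρ → (-5,7,3)
river: ρ → (3,5,-7)
river: ρ → (-7,9,1)
river: ρ → (1,9,-7)
river: ρ → (-7,5,3)
river: ρ → (3,7,-5)
river: ρ → (-5,3,5)
river: ρ → (5,7,-3)
river: ρ → (-3,5,7)
river: ρ → (7,9,-1)
river: ρ → (-1,9,7)
river: ρ → (7,5,-3)
river: ρ → (-3,7,5)
river: ρ → (5,3,-5)
ρ-cycle length = 14 (tail of 0 descent steps not counted)

14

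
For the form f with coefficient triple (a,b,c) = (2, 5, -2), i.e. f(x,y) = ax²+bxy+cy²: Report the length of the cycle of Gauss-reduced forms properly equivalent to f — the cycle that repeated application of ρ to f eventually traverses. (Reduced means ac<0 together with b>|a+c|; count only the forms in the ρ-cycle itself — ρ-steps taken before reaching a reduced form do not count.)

D = 41, ⌊√D⌋ = 6
river: ρ → (-2,3,4)
river: ρ → (4,5,-1)
river: ρ → (-1,5,4)
river: ρ → (4,3,-2)
river: ρ → (-2,5,2)
river: ρ → (2,3,-4)
river: ρ → (-4,5,1)
river: ρ → (1,5,-4)
river: ρ → (-4,3,2)
river: ρ → (2,5,-2)
ρ-cycle length = 10 (tail of 0 descent steps not counted)

10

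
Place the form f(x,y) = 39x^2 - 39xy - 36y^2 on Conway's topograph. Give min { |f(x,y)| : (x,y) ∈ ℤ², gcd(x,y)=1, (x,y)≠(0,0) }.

descent: ρ → (-36,39,39)  [lands on river]
river: ρ → (39,39,-36)
river: ρ → (-36,33,42)
river: ρ → (42,51,-27)
river: ρ → (-27,57,36)
river: ρ → (36,15,-48)
river: ρ → (-48,81,3)
river: ρ → (3,81,-48)
river: ρ → (-48,15,36)
river: ρ → (36,57,-27)
river: ρ → (-27,51,42)
river: ρ → (42,33,-36)
closes: descent 1, river 12
min |a| on river = 3

3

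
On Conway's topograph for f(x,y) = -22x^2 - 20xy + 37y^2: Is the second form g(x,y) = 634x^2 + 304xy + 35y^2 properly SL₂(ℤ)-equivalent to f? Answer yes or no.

D₁ = 3656, D₂ = 3656
river cycle of f (length 18): (37, 20, -22), (-22, 24, 35), (35, 46, -11), (-11, 42, 43), (43, 44, -10), (-10, 56, 13), (13, 48, -26), (-26, 56, 5), (5, 54, -37), (-37, 20, 22), … (8 more)
river cycle of g (length 18): (35, 46, -11), (-11, 42, 43), (43, 44, -10), (-10, 56, 13), (13, 48, -26), (-26, 56, 5), (5, 54, -37), (-37, 20, 22), (22, 24, -35), (-35, 46, 11), … (8 more)
cycles coincide ⇒ equivalent

yes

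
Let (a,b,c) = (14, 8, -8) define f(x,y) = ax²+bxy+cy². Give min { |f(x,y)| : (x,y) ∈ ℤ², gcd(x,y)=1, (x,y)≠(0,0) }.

river: ρ → (-8,8,14)
river: ρ → (14,20,-2)
river: ρ → (-2,20,14)
river: ρ → (14,8,-8)
closes: descent 0, river 4
min |a| on river = 2

2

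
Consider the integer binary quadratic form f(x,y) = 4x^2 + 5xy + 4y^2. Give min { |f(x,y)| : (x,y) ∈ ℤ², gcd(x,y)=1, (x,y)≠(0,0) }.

translate: b→-3 (≡5 mod 8), so (4,5,4)→(4,-3,3)
flip: (4,-3,3)→(3,3,4)
reduced (well bottom): (3,3,4) with a≤c, −a<b≤a
well minimum = a = 3

3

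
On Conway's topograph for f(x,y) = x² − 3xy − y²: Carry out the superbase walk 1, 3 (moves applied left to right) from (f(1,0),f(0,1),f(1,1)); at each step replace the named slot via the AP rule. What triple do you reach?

start (1,-1,-3) = (f(1,0),f(0,1),f(1,1))
replace slot 1: 2·((-1)+(-3)) − 1 = -9 → (-9,-1,-3)
replace slot 3: 2·((-9)+(-1)) − (-3) = -17 → (-9,-1,-17)

-9,-1,-17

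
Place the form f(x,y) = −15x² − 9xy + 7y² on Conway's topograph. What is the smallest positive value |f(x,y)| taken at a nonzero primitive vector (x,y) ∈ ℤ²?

descent: ρ → (7,9,-15)  [lands on river]
river: ρ → (-15,21,1)
river: ρ → (1,21,-15)
river: ρ → (-15,9,7)
river: ρ → (7,19,-5)
river: ρ → (-5,21,3)
river: ρ → (3,21,-5)
river: ρ → (-5,19,7)
closes: descent 1, river 8
min |a| on river = 1

1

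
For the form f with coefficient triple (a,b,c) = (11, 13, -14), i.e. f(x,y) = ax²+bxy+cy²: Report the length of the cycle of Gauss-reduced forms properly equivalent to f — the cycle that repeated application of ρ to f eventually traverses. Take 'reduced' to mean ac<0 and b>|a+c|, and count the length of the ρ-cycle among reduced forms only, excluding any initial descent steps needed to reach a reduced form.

D = 785, ⌊√D⌋ = 28
river: ρ → (-14,15,10)
river: ρ → (10,25,-4)
river: ρ → (-4,23,16)
river: ρ → (16,9,-11)
river: ρ → (-11,13,14)
river: ρ → (14,15,-10)
river: ρ → (-10,25,4)
river: ρ → (4,23,-16)
river: ρ → (-16,9,11)
river: ρ → (11,13,-14)
ρ-cycle length = 10 (tail of 0 descent steps not counted)

10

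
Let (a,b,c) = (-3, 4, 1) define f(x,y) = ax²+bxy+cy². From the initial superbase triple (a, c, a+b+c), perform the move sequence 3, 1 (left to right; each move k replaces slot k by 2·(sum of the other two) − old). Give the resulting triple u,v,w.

start (-3,1,2) = (f(1,0),f(0,1),f(1,1))
replace slot 3: 2·((-3)+1) − 2 = -6 → (-3,1,-6)
replace slot 1: 2·(1+(-6)) − (-3) = -7 → (-7,1,-6)

-7,1,-6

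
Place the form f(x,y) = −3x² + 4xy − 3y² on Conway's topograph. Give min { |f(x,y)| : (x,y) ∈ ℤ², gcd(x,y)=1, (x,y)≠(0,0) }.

translate: b→2 (≡-4 mod 6), so (3,-4,3)→(3,2,2)
flip: (3,2,2)→(2,-2,3)
translate: b→2 (≡-2 mod 4), so (2,-2,3)→(2,2,3)
reduced (well bottom): (2,2,3) with a≤c, −a<b≤a
well minimum |f| = |-2| = 2 (negative-definite)

2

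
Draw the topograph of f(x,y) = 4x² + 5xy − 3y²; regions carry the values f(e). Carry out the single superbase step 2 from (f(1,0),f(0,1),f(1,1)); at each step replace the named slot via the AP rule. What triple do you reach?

start (4,-3,6) = (f(1,0),f(0,1),f(1,1))
replace slot 2: 2·(4+6) − (-3) = 23 → (4,23,6)

4,23,6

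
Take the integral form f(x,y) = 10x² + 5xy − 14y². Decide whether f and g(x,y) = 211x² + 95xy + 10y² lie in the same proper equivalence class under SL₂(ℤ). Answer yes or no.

D₁ = 585, D₂ = 585
river cycle of f (length 12): (-14, 23, 1), (1, 23, -14), (-14, 5, 10), (10, 15, -9), (-9, 21, 4), (4, 19, -14), (-14, 9, 9), (9, 9, -14), (-14, 19, 4), (4, 21, -9), … (2 more)
river cycle of g (length 12): (10, 5, -14), (-14, 23, 1), (1, 23, -14), (-14, 5, 10), (10, 15, -9), (-9, 21, 4), (4, 19, -14), (-14, 9, 9), (9, 9, -14), (-14, 19, 4), … (2 more)
cycles coincide ⇒ equivalent

yes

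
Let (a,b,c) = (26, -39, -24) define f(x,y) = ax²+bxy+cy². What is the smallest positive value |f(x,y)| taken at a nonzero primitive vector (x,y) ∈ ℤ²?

descent: ρ → (-24,39,26)  [lands on river]
river: ρ → (26,13,-37)
river: ρ → (-37,61,2)
river: ρ → (2,63,-6)
river: ρ → (-6,57,32)
river: ρ → (32,7,-31)
river: ρ → (-31,55,8)
river: ρ → (8,57,-24)
closes: descent 1, river 8
min |a| on river = 2

2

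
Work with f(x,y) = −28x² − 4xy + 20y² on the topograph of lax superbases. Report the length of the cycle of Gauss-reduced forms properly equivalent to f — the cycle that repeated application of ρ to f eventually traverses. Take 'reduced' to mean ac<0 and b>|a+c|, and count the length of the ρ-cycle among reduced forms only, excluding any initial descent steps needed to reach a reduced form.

D = 2256, ⌊√D⌋ = 47
descent: ρ → (20,44,-4)  [lands on river]
river: ρ → (-4,44,20)
river: ρ → (20,36,-12)
river: ρ → (-12,36,20)
ρ-cycle length = 4 (tail of 1 descent step not counted)

4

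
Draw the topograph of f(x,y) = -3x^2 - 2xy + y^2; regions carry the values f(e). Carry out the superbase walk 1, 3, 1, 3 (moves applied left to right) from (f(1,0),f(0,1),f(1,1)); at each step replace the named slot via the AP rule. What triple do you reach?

start (-3,1,-4) = (f(1,0),f(0,1),f(1,1))
replace slot 1: 2·(1+(-4)) − (-3) = -3 → (-3,1,-4)
replace slot 3: 2·((-3)+1) − (-4) = 0 → (-3,1,0)
replace slot 1: 2·(1+0) − (-3) = 5 → (5,1,0)
replace slot 3: 2·(5+1) − 0 = 12 → (5,1,12)

5,1,12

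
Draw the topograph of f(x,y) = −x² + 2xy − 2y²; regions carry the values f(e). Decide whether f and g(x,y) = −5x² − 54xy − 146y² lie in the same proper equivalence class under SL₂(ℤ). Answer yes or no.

D₁ = -4, D₂ = -4
f is negative-definite; reduce −f:
−f: translate: b→0 (≡-2 mod 2), so (1,-2,2)→(1,0,1)
−f: reduced (well bottom): (1,0,1) with a≤c, −a<b≤a
flip sign back: reduced form of f is (-1,0,-1)
g is negative-definite; reduce −g:
−g: translate: b→4 (≡54 mod 10), so (5,54,146)→(5,4,1)
−g: flip: (5,4,1)→(1,-4,5)
−g: translate: b→0 (≡-4 mod 2), so (1,-4,5)→(1,0,1)
−g: reduced (well bottom): (1,0,1) with a≤c, −a<b≤a
flip sign back: reduced form of g is (-1,0,-1)
reduced forms (-1, 0, -1) vs (-1, 0, -1) ⇒ equivalent

yes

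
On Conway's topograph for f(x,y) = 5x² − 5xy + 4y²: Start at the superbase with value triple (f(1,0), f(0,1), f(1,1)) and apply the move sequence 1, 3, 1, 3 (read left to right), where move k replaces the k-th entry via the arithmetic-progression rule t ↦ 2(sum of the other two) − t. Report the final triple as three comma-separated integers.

start (5,4,4) = (f(1,0),f(0,1),f(1,1))
replace slot 1: 2·(4+4) − 5 = 11 → (11,4,4)
replace slot 3: 2·(11+4) − 4 = 26 → (11,4,26)
replace slot 1: 2·(4+26) − 11 = 49 → (49,4,26)
replace slot 3: 2·(49+4) − 26 = 80 → (49,4,80)

49,4,80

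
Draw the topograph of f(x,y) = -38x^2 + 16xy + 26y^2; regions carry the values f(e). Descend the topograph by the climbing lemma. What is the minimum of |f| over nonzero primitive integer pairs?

river: ρ → (26,36,-28)
river: ρ → (-28,20,34)
river: ρ → (34,48,-14)
river: ρ → (-14,64,2)
river: ρ → (2,64,-14)
river: ρ → (-14,48,34)
river: ρ → (34,20,-28)
river: ρ → (-28,36,26)
river: ρ → (26,16,-38)
river: ρ → (-38,60,4)
river: ρ → (4,60,-38)
river: ρ → (-38,16,26)
closes: descent 0, river 12
min |a| on river = 2

2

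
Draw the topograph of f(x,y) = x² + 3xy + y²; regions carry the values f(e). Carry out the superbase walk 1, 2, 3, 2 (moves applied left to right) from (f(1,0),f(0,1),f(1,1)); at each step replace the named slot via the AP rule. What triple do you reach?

start (1,1,5) = (f(1,0),f(0,1),f(1,1))
replace slot 1: 2·(1+5) − 1 = 11 → (11,1,5)
replace slot 2: 2·(11+5) − 1 = 31 → (11,31,5)
replace slot 3: 2·(11+31) − 5 = 79 → (11,31,79)
replace slot 2: 2·(11+79) − 31 = 149 → (11,149,79)

11,149,79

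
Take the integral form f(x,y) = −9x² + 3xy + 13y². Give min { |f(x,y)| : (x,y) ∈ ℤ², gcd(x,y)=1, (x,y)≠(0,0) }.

descent: ρ → (13,-3,-9)
descent: ρ → (-9,21,1)  [lands on river]
river: ρ → (1,21,-9)
river: ρ → (-9,15,7)
river: ρ → (7,13,-11)
river: ρ → (-11,9,9)
river: ρ → (9,9,-11)
river: ρ → (-11,13,7)
river: ρ → (7,15,-9)
closes: descent 2, river 8
min |a| on river = 1

1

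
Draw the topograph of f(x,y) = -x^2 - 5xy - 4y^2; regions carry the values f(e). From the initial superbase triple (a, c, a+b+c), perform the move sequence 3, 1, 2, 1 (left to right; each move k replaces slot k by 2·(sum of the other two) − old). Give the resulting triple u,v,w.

start (-1,-4,-10) = (f(1,0),f(0,1),f(1,1))
replace slot 3: 2·((-1)+(-4)) − (-10) = 0 → (-1,-4,0)
replace slot 1: 2·((-4)+0) − (-1) = -7 → (-7,-4,0)
replace slot 2: 2·((-7)+0) − (-4) = -10 → (-7,-10,0)
replace slot 1: 2·((-10)+0) − (-7) = -13 → (-13,-10,0)

-13,-10,0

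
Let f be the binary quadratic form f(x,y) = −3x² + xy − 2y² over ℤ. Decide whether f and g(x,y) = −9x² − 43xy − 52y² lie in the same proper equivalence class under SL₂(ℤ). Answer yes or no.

D₁ = -23, D₂ = -23
f is negative-definite; reduce −f:
−f: flip: (3,-1,2)→(2,1,3)
−f: reduced (well bottom): (2,1,3) with a≤c, −a<b≤a
flip sign back: reduced form of f is (-2,-1,-3)
g is negative-definite; reduce −g:
−g: translate: b→7 (≡43 mod 18), so (9,43,52)→(9,7,2)
−g: flip: (9,7,2)→(2,-7,9)
−g: translate: b→1 (≡-7 mod 4), so (2,-7,9)→(2,1,3)
−g: reduced (well bottom): (2,1,3) with a≤c, −a<b≤a
flip sign back: reduced form of g is (-2,-1,-3)
reduced forms (-2, -1, -3) vs (-2, -1, -3) ⇒ equivalent

yes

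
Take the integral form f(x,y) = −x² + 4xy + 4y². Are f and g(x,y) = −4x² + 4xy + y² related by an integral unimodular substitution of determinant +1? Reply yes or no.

D₁ = 32, D₂ = 32
river cycle of f (length 2): (4, 4, -1), (-1, 4, 4)
river cycle of g (length 2): (1, 4, -4), (-4, 4, 1)
cycles differ ⇒ inequivalent

no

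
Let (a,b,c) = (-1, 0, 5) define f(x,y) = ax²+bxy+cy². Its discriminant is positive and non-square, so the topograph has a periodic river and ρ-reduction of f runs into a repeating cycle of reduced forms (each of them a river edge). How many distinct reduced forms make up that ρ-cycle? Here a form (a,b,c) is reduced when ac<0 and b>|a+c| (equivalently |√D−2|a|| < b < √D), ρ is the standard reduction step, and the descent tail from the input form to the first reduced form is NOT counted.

D = 20, ⌊√D⌋ = 4
descent: ρ → (5,0,-1)
descent: ρ → (-1,4,1)  [lands on river]
river: ρ → (1,4,-1)
ρ-cycle length = 2 (tail of 2 descent steps not counted)

2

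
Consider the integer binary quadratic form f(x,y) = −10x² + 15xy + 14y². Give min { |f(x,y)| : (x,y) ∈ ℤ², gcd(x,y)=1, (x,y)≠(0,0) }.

river: ρ → (14,13,-11)
river: ρ → (-11,9,16)
river: ρ → (16,23,-4)
river: ρ → (-4,25,10)
river: ρ → (10,15,-14)
river: ρ → (-14,13,11)
river: ρ → (11,9,-16)
river: ρ → (-16,23,4)
river: ρ → (4,25,-10)
river: ρ → (-10,15,14)
closes: descent 0, river 10
min |a| on river = 4

4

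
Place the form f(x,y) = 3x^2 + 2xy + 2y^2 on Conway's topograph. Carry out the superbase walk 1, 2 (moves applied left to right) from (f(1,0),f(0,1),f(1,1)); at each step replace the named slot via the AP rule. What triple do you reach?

start (3,2,7) = (f(1,0),f(0,1),f(1,1))
replace slot 1: 2·(2+7) − 3 = 15 → (15,2,7)
replace slot 2: 2·(15+7) − 2 = 42 → (15,42,7)

15,42,7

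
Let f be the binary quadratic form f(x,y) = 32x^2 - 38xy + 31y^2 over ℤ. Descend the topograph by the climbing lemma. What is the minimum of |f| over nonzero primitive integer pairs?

translate: b→26 (≡-38 mod 64), so (32,-38,31)→(32,26,25)
flip: (32,26,25)→(25,-26,32)
translate: b→24 (≡-26 mod 50), so (25,-26,32)→(25,24,31)
reduced (well bottom): (25,24,31) with a≤c, −a<b≤a
well minimum = a = 25

25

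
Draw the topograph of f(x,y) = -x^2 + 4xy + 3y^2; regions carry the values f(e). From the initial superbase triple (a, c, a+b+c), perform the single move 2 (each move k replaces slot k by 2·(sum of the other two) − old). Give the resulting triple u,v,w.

start (-1,3,6) = (f(1,0),f(0,1),f(1,1))
replace slot 2: 2·((-1)+6) − 3 = 7 → (-1,7,6)

-1,7,6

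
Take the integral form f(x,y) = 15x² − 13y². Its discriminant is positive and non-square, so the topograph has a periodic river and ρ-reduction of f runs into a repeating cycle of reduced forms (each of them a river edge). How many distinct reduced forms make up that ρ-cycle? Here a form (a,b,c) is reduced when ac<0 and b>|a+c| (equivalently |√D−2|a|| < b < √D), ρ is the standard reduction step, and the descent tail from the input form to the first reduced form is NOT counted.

D = 780, ⌊√D⌋ = 27
descent: ρ → (-13,26,2)  [lands on river]
river: ρ → (2,26,-13)
ρ-cycle length = 2 (tail of 1 descent step not counted)

2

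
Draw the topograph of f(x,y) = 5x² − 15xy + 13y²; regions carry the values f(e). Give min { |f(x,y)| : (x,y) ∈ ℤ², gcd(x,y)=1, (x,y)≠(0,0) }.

translate: b→5 (≡-15 mod 10), so (5,-15,13)→(5,5,3)
flip: (5,5,3)→(3,-5,5)
translate: b→1 (≡-5 mod 6), so (3,-5,5)→(3,1,3)
reduced (well bottom): (3,1,3) with a≤c, −a<b≤a
well minimum = a = 3

3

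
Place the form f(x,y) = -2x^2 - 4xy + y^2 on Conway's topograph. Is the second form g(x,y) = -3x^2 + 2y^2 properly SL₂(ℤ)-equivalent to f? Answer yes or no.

D₁ = 24, D₂ = 24
river cycle of f (length 2): (1, 4, -2), (-2, 4, 1)
river cycle of g (length 2): (2, 4, -1), (-1, 4, 2)
cycles differ ⇒ inequivalent

no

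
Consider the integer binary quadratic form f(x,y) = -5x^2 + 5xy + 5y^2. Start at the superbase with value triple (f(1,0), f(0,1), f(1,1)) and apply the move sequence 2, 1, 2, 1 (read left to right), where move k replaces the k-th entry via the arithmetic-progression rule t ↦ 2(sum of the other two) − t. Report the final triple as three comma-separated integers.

start (-5,5,5) = (f(1,0),f(0,1),f(1,1))
replace slot 2: 2·((-5)+5) − 5 = -5 → (-5,-5,5)
replace slot 1: 2·((-5)+5) − (-5) = 5 → (5,-5,5)
replace slot 2: 2·(5+5) − (-5) = 25 → (5,25,5)
replace slot 1: 2·(25+5) − 5 = 55 → (55,25,5)

55,25,5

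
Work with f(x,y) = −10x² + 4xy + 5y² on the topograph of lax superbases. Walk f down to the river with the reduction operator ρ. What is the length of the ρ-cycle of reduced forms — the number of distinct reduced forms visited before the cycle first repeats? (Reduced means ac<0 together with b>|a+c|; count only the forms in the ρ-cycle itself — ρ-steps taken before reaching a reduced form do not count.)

D = 216, ⌊√D⌋ = 14
descent: ρ → (5,6,-9)  [lands on river]
river: ρ → (-9,12,2)
river: ρ → (2,12,-9)
river: ρ → (-9,6,5)
river: ρ → (5,14,-1)
river: ρ → (-1,14,5)
ρ-cycle length = 6 (tail of 1 descent step not counted)

6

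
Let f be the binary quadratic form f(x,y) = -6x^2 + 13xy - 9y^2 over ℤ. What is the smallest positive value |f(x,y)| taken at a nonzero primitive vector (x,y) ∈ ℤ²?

translate: b→-1 (≡-13 mod 12), so (6,-13,9)→(6,-1,2)
flip: (6,-1,2)→(2,1,6)
reduced (well bottom): (2,1,6) with a≤c, −a<b≤a
well minimum |f| = |-2| = 2 (negative-definite)

2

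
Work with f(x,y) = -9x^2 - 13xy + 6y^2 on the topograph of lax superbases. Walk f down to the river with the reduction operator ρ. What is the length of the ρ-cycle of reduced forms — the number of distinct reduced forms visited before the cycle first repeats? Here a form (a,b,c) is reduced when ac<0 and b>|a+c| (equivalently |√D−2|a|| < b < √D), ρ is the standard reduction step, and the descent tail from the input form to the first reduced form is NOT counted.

D = 385, ⌊√D⌋ = 19
descent: ρ → (6,13,-9)  [lands on river]
river: ρ → (-9,5,10)
river: ρ → (10,15,-4)
river: ρ → (-4,17,6)
river: ρ → (6,19,-1)
river: ρ → (-1,19,6)
river: ρ → (6,17,-4)
river: ρ → (-4,15,10)
river: ρ → (10,5,-9)
river: ρ → (-9,13,6)
river: ρ → (6,11,-11)
river: ρ → (-11,11,6)
ρ-cycle length = 12 (tail of 1 descent step not counted)

12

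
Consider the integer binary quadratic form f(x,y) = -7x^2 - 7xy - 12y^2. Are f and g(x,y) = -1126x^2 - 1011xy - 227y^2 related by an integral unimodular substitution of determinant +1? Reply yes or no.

D₁ = -287, D₂ = -287
f is negative-definite; reduce −f:
−f: reduced (well bottom): (7,7,12) with a≤c, −a<b≤a
flip sign back: reduced form of f is (-7,-7,-12)
g is negative-definite; reduce −g:
−g: flip: (1126,1011,227)→(227,-1011,1126)
−g: translate: b→-103 (≡-1011 mod 454), so (227,-1011,1126)→(227,-103,12)
−g: flip: (227,-103,12)→(12,103,227)
−g: translate: b→7 (≡103 mod 24), so (12,103,227)→(12,7,7)
−g: flip: (12,7,7)→(7,-7,12)
−g: translate: b→7 (≡-7 mod 14), so (7,-7,12)→(7,7,12)
−g: reduced (well bottom): (7,7,12) with a≤c, −a<b≤a
flip sign back: reduced form of g is (-7,-7,-12)
reduced forms (-7, -7, -12) vs (-7, -7, -12) ⇒ equivalent

yes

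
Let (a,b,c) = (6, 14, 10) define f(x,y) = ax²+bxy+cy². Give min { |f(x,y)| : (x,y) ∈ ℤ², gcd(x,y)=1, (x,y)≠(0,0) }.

translate: b→2 (≡14 mod 12), so (6,14,10)→(6,2,2)
flip: (6,2,2)→(2,-2,6)
translate: b→2 (≡-2 mod 4), so (2,-2,6)→(2,2,6)
reduced (well bottom): (2,2,6) with a≤c, −a<b≤a
well minimum = a = 2

2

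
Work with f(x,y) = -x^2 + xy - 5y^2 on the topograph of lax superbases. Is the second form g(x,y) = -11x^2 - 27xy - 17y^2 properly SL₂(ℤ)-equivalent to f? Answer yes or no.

D₁ = -19, D₂ = -19
f is negative-definite; reduce −f:
−f: translate: b→1 (≡-1 mod 2), so (1,-1,5)→(1,1,5)
−f: reduced (well bottom): (1,1,5) with a≤c, −a<b≤a
flip sign back: reduced form of f is (-1,-1,-5)
g is negative-definite; reduce −g:
−g: translate: b→5 (≡27 mod 22), so (11,27,17)→(11,5,1)
−g: flip: (11,5,1)→(1,-5,11)
−g: translate: b→1 (≡-5 mod 2), so (1,-5,11)→(1,1,5)
−g: reduced (well bottom): (1,1,5) with a≤c, −a<b≤a
flip sign back: reduced form of g is (-1,-1,-5)
reduced forms (-1, -1, -5) vs (-1, -1, -5) ⇒ equivalent

yes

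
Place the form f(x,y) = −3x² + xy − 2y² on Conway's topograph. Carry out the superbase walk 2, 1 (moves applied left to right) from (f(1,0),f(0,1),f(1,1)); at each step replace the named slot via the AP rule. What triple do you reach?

start (-3,-2,-4) = (f(1,0),f(0,1),f(1,1))
replace slot 2: 2·((-3)+(-4)) − (-2) = -12 → (-3,-12,-4)
replace slot 1: 2·((-12)+(-4)) − (-3) = -29 → (-29,-12,-4)

-29,-12,-4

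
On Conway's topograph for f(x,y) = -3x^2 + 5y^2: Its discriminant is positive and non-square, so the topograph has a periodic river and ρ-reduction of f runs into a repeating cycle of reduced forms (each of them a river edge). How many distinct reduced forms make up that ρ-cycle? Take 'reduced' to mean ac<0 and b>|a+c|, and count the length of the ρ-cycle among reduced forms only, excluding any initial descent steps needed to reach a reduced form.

D = 60, ⌊√D⌋ = 7
descent: ρ → (5,0,-3)
descent: ρ → (-3,6,2)  [lands on river]
river: ρ → (2,6,-3)
ρ-cycle length = 2 (tail of 2 descent steps not counted)

2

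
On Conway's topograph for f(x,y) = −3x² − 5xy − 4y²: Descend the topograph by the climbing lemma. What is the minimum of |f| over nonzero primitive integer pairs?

translate: b→-1 (≡5 mod 6), so (3,5,4)→(3,-1,2)
flip: (3,-1,2)→(2,1,3)
reduced (well bottom): (2,1,3) with a≤c, −a<b≤a
well minimum |f| = |-2| = 2 (negative-definite)

2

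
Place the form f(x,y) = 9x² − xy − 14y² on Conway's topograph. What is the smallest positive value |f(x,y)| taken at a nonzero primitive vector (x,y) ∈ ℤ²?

descent: ρ → (-14,1,9)
descent: ρ → (9,17,-6)  [lands on river]
river: ρ → (-6,19,6)
river: ρ → (6,17,-9)
river: ρ → (-9,19,4)
river: ρ → (4,21,-4)
river: ρ → (-4,19,9)
closes: descent 2, river 6
min |a| on river = 4

4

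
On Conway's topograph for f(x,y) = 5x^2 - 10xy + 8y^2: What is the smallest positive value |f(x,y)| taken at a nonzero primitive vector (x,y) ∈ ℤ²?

translate: b→0 (≡-10 mod 10), so (5,-10,8)→(5,0,3)
flip: (5,0,3)→(3,0,5)
reduced (well bottom): (3,0,5) with a≤c, −a<b≤a
well minimum = a = 3

3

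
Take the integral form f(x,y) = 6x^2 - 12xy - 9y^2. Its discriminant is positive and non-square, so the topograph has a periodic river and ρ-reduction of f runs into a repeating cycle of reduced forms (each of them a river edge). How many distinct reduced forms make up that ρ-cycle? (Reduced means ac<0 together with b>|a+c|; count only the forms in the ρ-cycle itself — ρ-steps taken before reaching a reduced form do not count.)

D = 360, ⌊√D⌋ = 18
descent: ρ → (-9,12,6)  [lands on river]
river: ρ → (6,12,-9)
river: ρ → (-9,6,9)
river: ρ → (9,12,-6)
river: ρ → (-6,12,9)
river: ρ → (9,6,-9)
ρ-cycle length = 6 (tail of 1 descent step not counted)

6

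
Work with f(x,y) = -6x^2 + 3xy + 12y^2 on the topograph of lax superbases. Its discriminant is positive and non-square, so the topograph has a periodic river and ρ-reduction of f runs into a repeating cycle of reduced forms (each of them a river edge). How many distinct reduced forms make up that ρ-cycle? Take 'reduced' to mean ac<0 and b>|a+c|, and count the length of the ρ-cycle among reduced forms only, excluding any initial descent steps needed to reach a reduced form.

D = 297, ⌊√D⌋ = 17
descent: ρ → (12,-3,-6)
descent: ρ → (-6,15,3)  [lands on river]
river: ρ → (3,15,-6)
river: ρ → (-6,9,9)
river: ρ → (9,9,-6)
ρ-cycle length = 4 (tail of 2 descent steps not counted)

4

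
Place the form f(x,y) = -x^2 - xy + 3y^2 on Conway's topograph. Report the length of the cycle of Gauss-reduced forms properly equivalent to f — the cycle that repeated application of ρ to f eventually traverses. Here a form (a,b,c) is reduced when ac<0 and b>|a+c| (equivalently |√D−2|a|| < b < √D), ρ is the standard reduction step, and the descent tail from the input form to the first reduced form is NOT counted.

D = 13, ⌊√D⌋ = 3
descent: ρ → (3,1,-1)
descent: ρ → (-1,3,1)  [lands on river]
river: ρ → (1,3,-1)
ρ-cycle length = 2 (tail of 2 descent steps not counted)

2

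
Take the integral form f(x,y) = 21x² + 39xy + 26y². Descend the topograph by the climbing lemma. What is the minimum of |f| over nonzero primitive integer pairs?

translate: b→-3 (≡39 mod 42), so (21,39,26)→(21,-3,8)
flip: (21,-3,8)→(8,3,21)
reduced (well bottom): (8,3,21) with a≤c, −a<b≤a
well minimum = a = 8

8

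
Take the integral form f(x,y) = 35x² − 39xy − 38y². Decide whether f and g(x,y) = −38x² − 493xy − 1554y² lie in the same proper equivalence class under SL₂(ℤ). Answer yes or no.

D₁ = 6841, D₂ = 6841
river cycle of f (length 290): (-38, 39, 35), (35, 31, -42), (-42, 53, 24), (24, 43, -52), (-52, 61, 15), (15, 59, -56), (-56, 53, 18), (18, 55, -53), (-53, 51, 20), (20, 69, -26), … (280 more)
river cycle of g (length 290): (-38, 39, 35), (35, 31, -42), (-42, 53, 24), (24, 43, -52), (-52, 61, 15), (15, 59, -56), (-56, 53, 18), (18, 55, -53), (-53, 51, 20), (20, 69, -26), … (280 more)
cycles coincide ⇒ equivalent

yes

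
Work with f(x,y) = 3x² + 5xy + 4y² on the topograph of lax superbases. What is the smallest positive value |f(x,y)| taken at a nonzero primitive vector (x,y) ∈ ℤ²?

translate: b→-1 (≡5 mod 6), so (3,5,4)→(3,-1,2)
flip: (3,-1,2)→(2,1,3)
reduced (well bottom): (2,1,3) with a≤c, −a<b≤a
well minimum = a = 2

2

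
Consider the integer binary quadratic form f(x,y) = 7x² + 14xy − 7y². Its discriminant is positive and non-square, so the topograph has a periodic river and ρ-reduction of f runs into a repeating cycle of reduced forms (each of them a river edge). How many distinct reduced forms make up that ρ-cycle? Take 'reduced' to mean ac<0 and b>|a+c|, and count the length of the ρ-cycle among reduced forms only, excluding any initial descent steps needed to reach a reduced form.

D = 392, ⌊√D⌋ = 19
river: ρ → (-7,14,7)
river: ρ → (7,14,-7)
ρ-cycle length = 2 (tail of 0 descent steps not counted)

2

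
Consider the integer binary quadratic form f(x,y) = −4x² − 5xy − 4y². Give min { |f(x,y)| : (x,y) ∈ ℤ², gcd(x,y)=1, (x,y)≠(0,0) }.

translate: b→-3 (≡5 mod 8), so (4,5,4)→(4,-3,3)
flip: (4,-3,3)→(3,3,4)
reduced (well bottom): (3,3,4) with a≤c, −a<b≤a
well minimum |f| = |-3| = 3 (negative-definite)

3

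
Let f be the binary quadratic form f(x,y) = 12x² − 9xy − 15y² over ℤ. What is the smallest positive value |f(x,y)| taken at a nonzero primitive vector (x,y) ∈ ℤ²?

descent: ρ → (-15,9,12)  [lands on river]
river: ρ → (12,15,-12)
river: ρ → (-12,9,15)
river: ρ → (15,21,-6)
river: ρ → (-6,27,3)
river: ρ → (3,27,-6)
river: ρ → (-6,21,15)
river: ρ → (15,9,-12)
river: ρ → (-12,15,12)
river: ρ → (12,9,-15)
river: ρ → (-15,21,6)
river: ρ → (6,27,-3)
river: ρ → (-3,27,6)
river: ρ → (6,21,-15)
closes: descent 1, river 14
min |a| on river = 3

3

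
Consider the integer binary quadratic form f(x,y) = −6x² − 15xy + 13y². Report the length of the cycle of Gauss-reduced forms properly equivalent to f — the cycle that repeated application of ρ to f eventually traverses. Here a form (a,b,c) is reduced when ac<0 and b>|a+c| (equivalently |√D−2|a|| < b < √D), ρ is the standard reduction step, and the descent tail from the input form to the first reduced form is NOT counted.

D = 537, ⌊√D⌋ = 23
descent: ρ → (13,15,-6)  [lands on river]
river: ρ → (-6,21,4)
river: ρ → (4,19,-11)
river: ρ → (-11,3,12)
river: ρ → (12,21,-2)
river: ρ → (-2,23,1)
river: ρ → (1,23,-2)
river: ρ → (-2,21,12)
river: ρ → (12,3,-11)
river: ρ → (-11,19,4)
river: ρ → (4,21,-6)
river: ρ → (-6,15,13)
river: ρ → (13,11,-8)
river: ρ → (-8,21,3)
river: ρ → (3,21,-8)
river: ρ → (-8,11,13)
ρ-cycle length = 16 (tail of 1 descent step not counted)

16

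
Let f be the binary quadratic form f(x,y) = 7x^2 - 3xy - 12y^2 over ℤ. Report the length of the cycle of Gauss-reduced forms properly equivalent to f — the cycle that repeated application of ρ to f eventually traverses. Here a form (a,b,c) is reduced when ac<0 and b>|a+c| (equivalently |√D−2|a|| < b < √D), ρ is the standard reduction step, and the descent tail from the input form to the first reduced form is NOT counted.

D = 345, ⌊√D⌋ = 18
descent: ρ → (-12,3,7)
descent: ρ → (7,11,-8)  [lands on river]
river: ρ → (-8,5,10)
river: ρ → (10,15,-3)
river: ρ → (-3,15,10)
river: ρ → (10,5,-8)
river: ρ → (-8,11,7)
river: ρ → (7,17,-2)
river: ρ → (-2,15,15)
river: ρ → (15,15,-2)
river: ρ → (-2,17,7)
ρ-cycle length = 10 (tail of 2 descent steps not counted)

10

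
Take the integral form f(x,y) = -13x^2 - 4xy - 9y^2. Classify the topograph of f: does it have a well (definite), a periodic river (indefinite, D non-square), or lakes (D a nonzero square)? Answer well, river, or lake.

D = b²−4ac = (-4)² − 4·(-13)·(-9) = -452
D < 0 ⇒ definite ⇒ every region one sign ⇒ single well

well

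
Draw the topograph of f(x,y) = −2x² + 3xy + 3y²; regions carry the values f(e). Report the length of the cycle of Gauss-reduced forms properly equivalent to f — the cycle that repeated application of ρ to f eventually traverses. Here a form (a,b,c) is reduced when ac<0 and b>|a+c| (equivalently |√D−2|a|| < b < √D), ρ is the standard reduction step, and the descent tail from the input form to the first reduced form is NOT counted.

D = 33, ⌊√D⌋ = 5
river: ρ → (3,3,-2)
river: ρ → (-2,5,1)
river: ρ → (1,5,-2)
river: ρ → (-2,3,3)
ρ-cycle length = 4 (tail of 0 descent steps not counted)

4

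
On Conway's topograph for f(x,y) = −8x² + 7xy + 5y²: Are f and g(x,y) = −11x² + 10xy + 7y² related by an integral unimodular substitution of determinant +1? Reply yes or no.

D₁ = 209, D₂ = 408
discriminants differ ⇒ not SL₂(ℤ)-equivalent

no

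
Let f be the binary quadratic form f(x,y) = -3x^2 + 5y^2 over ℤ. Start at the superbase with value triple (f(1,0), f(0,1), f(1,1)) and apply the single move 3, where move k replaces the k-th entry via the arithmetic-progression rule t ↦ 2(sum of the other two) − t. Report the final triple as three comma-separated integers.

start (-3,5,2) = (f(1,0),f(0,1),f(1,1))
replace slot 3: 2·((-3)+5) − 2 = 2 → (-3,5,2)

-3,5,2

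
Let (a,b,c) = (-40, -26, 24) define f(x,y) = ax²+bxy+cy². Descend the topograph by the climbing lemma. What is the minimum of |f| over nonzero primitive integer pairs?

descent: ρ → (24,26,-40)  [lands on river]
river: ρ → (-40,54,10)
river: ρ → (10,66,-4)
river: ρ → (-4,62,42)
river: ρ → (42,22,-24)
river: ρ → (-24,26,40)
river: ρ → (40,54,-10)
river: ρ → (-10,66,4)
river: ρ → (4,62,-42)
river: ρ → (-42,22,24)
closes: descent 1, river 10
min |a| on river = 4

4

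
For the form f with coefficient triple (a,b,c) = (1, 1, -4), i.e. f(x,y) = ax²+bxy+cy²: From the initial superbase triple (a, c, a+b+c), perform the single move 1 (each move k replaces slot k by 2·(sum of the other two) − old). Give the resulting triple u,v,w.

start (1,-4,-2) = (f(1,0),f(0,1),f(1,1))
replace slot 1: 2·((-4)+(-2)) − 1 = -13 → (-13,-4,-2)

-13,-4,-2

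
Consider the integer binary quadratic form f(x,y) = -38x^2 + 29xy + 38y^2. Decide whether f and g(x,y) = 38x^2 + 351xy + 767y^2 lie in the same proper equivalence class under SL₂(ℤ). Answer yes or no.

D₁ = 6617, D₂ = 6617
river cycle of f (length 58): (38, 47, -29), (-29, 69, 16), (16, 59, -49), (-49, 39, 26), (26, 65, -23), (-23, 73, 14), (14, 67, -38), (-38, 9, 43), (43, 77, -4), (-4, 75, 62), … (48 more)
river cycle of g (length 58): (38, 47, -29), (-29, 69, 16), (16, 59, -49), (-49, 39, 26), (26, 65, -23), (-23, 73, 14), (14, 67, -38), (-38, 9, 43), (43, 77, -4), (-4, 75, 62), … (48 more)
cycles coincide ⇒ equivalent

yes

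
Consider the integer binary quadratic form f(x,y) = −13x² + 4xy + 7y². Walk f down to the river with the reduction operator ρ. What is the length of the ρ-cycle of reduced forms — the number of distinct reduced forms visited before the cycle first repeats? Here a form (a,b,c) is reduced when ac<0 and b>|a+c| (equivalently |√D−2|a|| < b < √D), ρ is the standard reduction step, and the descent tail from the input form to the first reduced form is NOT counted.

D = 380, ⌊√D⌋ = 19
descent: ρ → (7,10,-10)  [lands on river]
river: ρ → (-10,10,7)
river: ρ → (7,18,-2)
river: ρ → (-2,18,7)
ρ-cycle length = 4 (tail of 1 descent step not counted)

4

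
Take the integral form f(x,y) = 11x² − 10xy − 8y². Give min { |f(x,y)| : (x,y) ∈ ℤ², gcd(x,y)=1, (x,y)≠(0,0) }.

descent: ρ → (-8,10,11)  [lands on river]
river: ρ → (11,12,-7)
river: ρ → (-7,16,7)
river: ρ → (7,12,-11)
river: ρ → (-11,10,8)
river: ρ → (8,6,-13)
river: ρ → (-13,20,1)
river: ρ → (1,20,-13)
river: ρ → (-13,6,8)
river: ρ → (8,10,-11)
river: ρ → (-11,12,7)
river: ρ → (7,16,-7)
river: ρ → (-7,12,11)
river: ρ → (11,10,-8)
river: ρ → (-8,6,13)
river: ρ → (13,20,-1)
river: ρ → (-1,20,13)
river: ρ → (13,6,-8)
closes: descent 1, river 18
min |a| on river = 1

1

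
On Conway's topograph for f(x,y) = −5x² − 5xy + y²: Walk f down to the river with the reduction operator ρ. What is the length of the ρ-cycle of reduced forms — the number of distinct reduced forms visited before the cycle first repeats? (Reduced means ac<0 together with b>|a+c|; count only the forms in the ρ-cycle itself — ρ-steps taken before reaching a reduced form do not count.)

D = 45, ⌊√D⌋ = 6
descent: ρ → (1,5,-5)  [lands on river]
river: ρ → (-5,5,1)
ρ-cycle length = 2 (tail of 1 descent step not counted)

2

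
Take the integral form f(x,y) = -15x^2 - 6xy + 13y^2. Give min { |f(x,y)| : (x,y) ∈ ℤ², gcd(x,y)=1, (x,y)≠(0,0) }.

descent: ρ → (13,6,-15)  [lands on river]
river: ρ → (-15,24,4)
river: ρ → (4,24,-15)
river: ρ → (-15,6,13)
river: ρ → (13,20,-8)
river: ρ → (-8,28,1)
river: ρ → (1,28,-8)
river: ρ → (-8,20,13)
closes: descent 1, river 8
min |a| on river = 1

1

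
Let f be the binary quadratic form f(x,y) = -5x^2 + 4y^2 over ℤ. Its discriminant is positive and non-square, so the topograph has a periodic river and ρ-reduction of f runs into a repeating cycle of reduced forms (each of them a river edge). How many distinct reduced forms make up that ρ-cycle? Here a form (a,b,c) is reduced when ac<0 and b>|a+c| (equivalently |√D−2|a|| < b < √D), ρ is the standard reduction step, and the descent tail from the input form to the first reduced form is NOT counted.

D = 80, ⌊√D⌋ = 8
descent: ρ → (4,8,-1)  [lands on river]
river: ρ → (-1,8,4)
ρ-cycle length = 2 (tail of 1 descent step not counted)

2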